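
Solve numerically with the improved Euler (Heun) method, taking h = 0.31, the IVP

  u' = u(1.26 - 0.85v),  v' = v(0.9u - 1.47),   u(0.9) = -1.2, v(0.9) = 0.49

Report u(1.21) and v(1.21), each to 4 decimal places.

-1.6321, 0.2513

Heun on (u,v): k1 = f(t_n, state_n); k2 = f(t_n + h, state_n + h·k1); state_{n+1} = state_n + (h/2)·(k1 + k2).
0.900000: (-1.200000, 0.490000)
  k1 = (-1.012200, -1.249500)
  predictor → (-1.513782, 0.102655)
  k2 = (-1.775278, -0.290760)
  → (-1.632059, 0.251260)
(u(1.21), v(1.21)) ≈ (-1.6321, 0.2513)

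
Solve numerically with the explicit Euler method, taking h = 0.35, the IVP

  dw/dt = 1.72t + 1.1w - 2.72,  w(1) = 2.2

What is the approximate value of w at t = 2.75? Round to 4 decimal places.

10.5742

Euler: w_{n+1} = w_n + h·f(t_n, w_n).
t=1.000000, w=2.200000: f=1.420000 → w ← 2.200000 + 0.35·1.420000 = 2.697000
t=1.350000, w=2.697000: f=2.568700 → w ← 2.697000 + 0.35·2.568700 = 3.596045
t=1.700000, w=3.596045: f=4.159650 → w ← 3.596045 + 0.35·4.159650 = 5.051922
t=2.050000, w=5.051922: f=6.363115 → w ← 5.051922 + 0.35·6.363115 = 7.279012
t=2.400000, w=7.279012: f=9.414914 → w ← 7.279012 + 0.35·9.414914 = 10.574232
w(2.75) ≈ 10.5742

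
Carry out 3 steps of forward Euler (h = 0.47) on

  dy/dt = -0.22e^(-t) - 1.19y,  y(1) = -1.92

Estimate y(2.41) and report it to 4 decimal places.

Euler: y_{n+1} = y_n + h·f(t_n, y_n).
t=1.000000, y=-1.920000: f=2.203867 → y ← -1.920000 + 0.47·2.203867 = -0.884183
t=1.470000, y=-0.884183: f=1.001594 → y ← -0.884183 + 0.47·1.001594 = -0.413434
t=1.940000, y=-0.413434: f=0.460371 → y ← -0.413434 + 0.47·0.460371 = -0.197059
y(2.41) ≈ -0.1971

-0.1971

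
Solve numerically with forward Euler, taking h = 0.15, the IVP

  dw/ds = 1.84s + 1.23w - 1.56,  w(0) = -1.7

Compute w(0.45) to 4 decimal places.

-3.5329

Euler: w_{n+1} = w_n + h·f(s_n, w_n).
s=0.000000, w=-1.700000: f=-3.651000 → w ← -1.700000 + 0.15·(-3.651000) = -2.247650
s=0.150000, w=-2.247650: f=-4.048609 → w ← -2.247650 + 0.15·(-4.048609) = -2.854941
s=0.300000, w=-2.854941: f=-4.519578 → w ← -2.854941 + 0.15·(-4.519578) = -3.532878
w(0.45) ≈ -3.5329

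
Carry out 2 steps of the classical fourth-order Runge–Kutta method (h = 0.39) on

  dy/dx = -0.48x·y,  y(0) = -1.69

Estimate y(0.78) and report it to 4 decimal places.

RK4: k1 = f(x_n, y_n); k2 = f(x_n + h/2, y_n + (h/2)·k1); k3 = f(x_n + h/2, y_n + (h/2)·k2); k4 = f(x_n + h, y_n + h·k3); y_{n+1} = y_n + (h/6)·(k1 + 2k2 + 2k3 + k4).
x=0.000000, y=-1.690000:
  k1 = f(0.000000, -1.690000) = 0.000000
  k2 = f(0.195000, -1.690000) = 0.158184
  k3 = f(0.195000, -1.659154) = 0.155297
  k4 = f(0.390000, -1.629434) = 0.305030
  y ← -1.690000 + (0.39/6)·(k1 + 2k2 + 2k3 + k4) = -1.629421
x=0.390000, y=-1.629421:
  k1 = f(0.390000, -1.629421) = 0.305028
  k2 = f(0.585000, -1.569940) = 0.440839
  k3 = f(0.585000, -1.543457) = 0.433403
  k4 = f(0.780000, -1.460393) = 0.546771
  y ← -1.629421 + (0.39/6)·(k1 + 2k2 + 2k3 + k4) = -1.460402
y(0.78) ≈ -1.4604

-1.4604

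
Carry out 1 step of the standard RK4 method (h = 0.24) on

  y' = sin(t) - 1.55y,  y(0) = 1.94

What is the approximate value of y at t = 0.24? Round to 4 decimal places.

1.3629

RK4: k1 = f(t_n, y_n); k2 = f(t_n + h/2, y_n + (h/2)·k1); k3 = f(t_n + h/2, y_n + (h/2)·k2); k4 = f(t_n + h, y_n + h·k3); y_{n+1} = y_n + (h/6)·(k1 + 2k2 + 2k3 + k4).
t=0.000000, y=1.940000:
  k1 = f(0.000000, 1.940000) = -3.007000
  k2 = f(0.120000, 1.579160) = -2.327986
  k3 = f(0.120000, 1.660642) = -2.454282
  k4 = f(0.240000, 1.350972) = -1.856304
  y ← 1.940000 + (0.24/6)·(k1 + 2k2 + 2k3 + k4) = 1.362886
y(0.24) ≈ 1.3629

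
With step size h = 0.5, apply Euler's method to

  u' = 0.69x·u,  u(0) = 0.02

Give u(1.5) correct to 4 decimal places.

Euler: u_{n+1} = u_n + h·f(x_n, u_n).
x=0.000000, u=0.020000: f=0.000000 → u ← 0.020000 + 0.5·0.000000 = 0.020000
x=0.500000, u=0.020000: f=0.006900 → u ← 0.020000 + 0.5·0.006900 = 0.023450
x=1.000000, u=0.023450: f=0.016180 → u ← 0.023450 + 0.5·0.016180 = 0.031540
u(1.5) ≈ 0.0315

0.0315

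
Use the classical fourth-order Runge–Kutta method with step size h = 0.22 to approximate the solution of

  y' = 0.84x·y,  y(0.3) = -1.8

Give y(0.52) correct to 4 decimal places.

-1.9417

RK4: k1 = f(x_n, y_n); k2 = f(x_n + h/2, y_n + (h/2)·k1); k3 = f(x_n + h/2, y_n + (h/2)·k2); k4 = f(x_n + h, y_n + h·k3); y_{n+1} = y_n + (h/6)·(k1 + 2k2 + 2k3 + k4).
x=0.300000, y=-1.800000:
  k1 = f(0.300000, -1.800000) = -0.453600
  k2 = f(0.410000, -1.849896) = -0.637104
  k3 = f(0.410000, -1.870081) = -0.644056
  k4 = f(0.520000, -1.941692) = -0.848131
  y ← -1.800000 + (0.22/6)·(k1 + 2k2 + 2k3 + k4) = -1.941682
y(0.52) ≈ -1.9417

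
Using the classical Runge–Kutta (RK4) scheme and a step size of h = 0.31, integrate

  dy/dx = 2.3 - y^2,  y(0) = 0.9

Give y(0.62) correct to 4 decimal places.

RK4: k1 = f(x_n, y_n); k2 = f(x_n + h/2, y_n + (h/2)·k1); k3 = f(x_n + h/2, y_n + (h/2)·k2); k4 = f(x_n + h, y_n + h·k3); y_{n+1} = y_n + (h/6)·(k1 + 2k2 + 2k3 + k4).
x=0.000000, y=0.900000:
  k1 = f(0.000000, 0.900000) = 1.490000
  k2 = f(0.155000, 1.130950) = 1.020952
  k3 = f(0.155000, 1.058248) = 1.180112
  k4 = f(0.310000, 1.265835) = 0.697662
  y ← 0.900000 + (0.31/6)·(k1 + 2k2 + 2k3 + k4) = 1.240473
x=0.310000, y=1.240473:
  k1 = f(0.310000, 1.240473) = 0.761228
  k2 = f(0.465000, 1.358463) = 0.454579
  k3 = f(0.465000, 1.310932) = 0.581457
  k4 = f(0.620000, 1.420724) = 0.281543
  y ← 1.240473 + (0.31/6)·(k1 + 2k2 + 2k3 + k4) = 1.401406
y(0.62) ≈ 1.4014

1.4014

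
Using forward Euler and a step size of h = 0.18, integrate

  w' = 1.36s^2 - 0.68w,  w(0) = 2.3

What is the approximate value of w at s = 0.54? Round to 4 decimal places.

1.5933

Euler: w_{n+1} = w_n + h·f(s_n, w_n).
s=0.000000, w=2.300000: f=-1.564000 → w ← 2.300000 + 0.18·(-1.564000) = 2.018480
s=0.180000, w=2.018480: f=-1.328502 → w ← 2.018480 + 0.18·(-1.328502) = 1.779350
s=0.360000, w=1.779350: f=-1.033702 → w ← 1.779350 + 0.18·(-1.033702) = 1.593283
w(0.54) ≈ 1.5933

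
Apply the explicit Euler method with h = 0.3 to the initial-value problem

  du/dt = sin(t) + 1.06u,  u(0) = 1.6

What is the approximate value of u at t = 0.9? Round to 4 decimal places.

3.9495

Euler: u_{n+1} = u_n + h·f(t_n, u_n).
t=0.000000, u=1.600000: f=1.696000 → u ← 1.600000 + 0.3·1.696000 = 2.108800
t=0.300000, u=2.108800: f=2.530848 → u ← 2.108800 + 0.3·2.530848 = 2.868054
t=0.600000, u=2.868054: f=3.604780 → u ← 2.868054 + 0.3·3.604780 = 3.949489
u(0.9) ≈ 3.9495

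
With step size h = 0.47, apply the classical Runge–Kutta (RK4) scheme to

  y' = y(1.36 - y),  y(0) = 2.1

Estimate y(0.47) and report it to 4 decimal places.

1.6725

RK4: k1 = f(x_n, y_n); k2 = f(x_n + h/2, y_n + (h/2)·k1); k3 = f(x_n + h/2, y_n + (h/2)·k2); k4 = f(x_n + h, y_n + h·k3); y_{n+1} = y_n + (h/6)·(k1 + 2k2 + 2k3 + k4).
x=0.000000, y=2.100000:
  k1 = f(0.000000, 2.100000) = -1.554000
  k2 = f(0.235000, 1.734810) = -0.650224
  k3 = f(0.235000, 1.947197) = -1.143389
  k4 = f(0.470000, 1.562607) = -0.316595
  y ← 2.100000 + (0.47/6)·(k1 + 2k2 + 2k3 + k4) = 1.672471
y(0.47) ≈ 1.6725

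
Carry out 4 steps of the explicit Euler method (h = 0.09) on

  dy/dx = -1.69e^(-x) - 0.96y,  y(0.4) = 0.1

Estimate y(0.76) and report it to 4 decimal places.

Euler: y_{n+1} = y_n + h·f(x_n, y_n).
x=0.400000, y=0.100000: f=-1.228841 → y ← 0.100000 + 0.09·(-1.228841) = -0.010596
x=0.490000, y=-0.010596: f=-1.025167 → y ← -0.010596 + 0.09·(-1.025167) = -0.102861
x=0.580000, y=-0.102861: f=-0.847482 → y ← -0.102861 + 0.09·(-0.847482) = -0.179134
x=0.670000, y=-0.179134: f=-0.692819 → y ← -0.179134 + 0.09·(-0.692819) = -0.241488
y(0.76) ≈ -0.2415

-0.2415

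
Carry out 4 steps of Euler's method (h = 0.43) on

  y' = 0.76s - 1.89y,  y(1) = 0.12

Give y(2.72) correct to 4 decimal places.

0.8809

Euler: y_{n+1} = y_n + h·f(s_n, y_n).
s=1.000000, y=0.120000: f=0.533200 → y ← 0.120000 + 0.43·0.533200 = 0.349276
s=1.430000, y=0.349276: f=0.426668 → y ← 0.349276 + 0.43·0.426668 = 0.532743
s=1.860000, y=0.532743: f=0.406715 → y ← 0.532743 + 0.43·0.406715 = 0.707631
s=2.290000, y=0.707631: f=0.402978 → y ← 0.707631 + 0.43·0.402978 = 0.880911
y(2.72) ≈ 0.8809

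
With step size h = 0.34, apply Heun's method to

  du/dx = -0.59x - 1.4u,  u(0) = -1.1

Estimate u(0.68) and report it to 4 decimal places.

-0.5546

Heun: k1 = f(x_n, u_n); k2 = f(x_n + h, u_n + h·k1); u_{n+1} = u_n + (h/2)·(k1 + k2).
x=0.000000, u=-1.100000:
  k1 = f(0.000000, -1.100000) = 1.540000
  k2 = f(0.340000, -0.576400) = 0.606360
  u ← -1.100000 + (0.34/2)·(1.540000 + 0.606360) = -0.735119
x=0.340000, u=-0.735119:
  k1 = f(0.340000, -0.735119) = 0.828566
  k2 = f(0.680000, -0.453406) = 0.233569
  u ← -0.735119 + (0.34/2)·(0.828566 + 0.233569) = -0.554556
u(0.68) ≈ -0.5546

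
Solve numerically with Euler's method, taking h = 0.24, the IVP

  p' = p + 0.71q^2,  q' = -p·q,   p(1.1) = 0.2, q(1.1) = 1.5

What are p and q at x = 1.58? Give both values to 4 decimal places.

Euler on (p,q): p_{n+1} = p_n + h·p', q_{n+1} = q_n + h·q'.
1.100000: (0.200000, 1.500000); f=(1.797500, -0.300000) → (0.631400, 1.428000)
1.340000: (0.631400, 1.428000); f=(2.079221, -0.901639) → (1.130413, 1.211607)
(p(1.58), q(1.58)) ≈ (1.1304, 1.2116)

1.1304, 1.2116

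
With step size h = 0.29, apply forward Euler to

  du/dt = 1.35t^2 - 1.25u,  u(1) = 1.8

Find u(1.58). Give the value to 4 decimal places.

1.6326

Euler: u_{n+1} = u_n + h·f(t_n, u_n).
t=1.000000, u=1.800000: f=-0.900000 → u ← 1.800000 + 0.29·(-0.900000) = 1.539000
t=1.290000, u=1.539000: f=0.322785 → u ← 1.539000 + 0.29·0.322785 = 1.632608
u(1.58) ≈ 1.6326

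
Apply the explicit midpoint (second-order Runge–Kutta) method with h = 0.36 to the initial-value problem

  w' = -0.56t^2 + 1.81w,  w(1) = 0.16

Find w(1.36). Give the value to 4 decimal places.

-0.0482

Midpoint: k1 = f(t_n, w_n); k2 = f(t_n + h/2, w_n + (h/2)·k1); w_{n+1} = w_n + h·k2.
t=1.000000, w=0.160000:
  k1 = f(1.000000, 0.160000) = -0.270400
  k2 = f(1.180000, 0.111328) = -0.578240
  w ← 0.160000 + 0.36·(-0.578240) = -0.048167
w(1.36) ≈ -0.0482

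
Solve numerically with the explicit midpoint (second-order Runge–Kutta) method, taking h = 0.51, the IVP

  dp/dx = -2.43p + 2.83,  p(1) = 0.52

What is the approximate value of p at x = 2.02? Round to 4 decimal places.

0.9845

Midpoint: k1 = f(x_n, p_n); k2 = f(x_n + h/2, p_n + (h/2)·k1); p_{n+1} = p_n + h·k2.
x=1.000000, p=0.520000:
  k1 = f(1.000000, 0.520000) = 1.566400
  k2 = f(1.255000, 0.919432) = 0.595780
  p ← 0.520000 + 0.51·0.595780 = 0.823848
x=1.510000, p=0.823848:
  k1 = f(1.510000, 0.823848) = 0.828050
  k2 = f(1.765000, 1.035001) = 0.314949
  p ← 0.823848 + 0.51·0.314949 = 0.984472
p(2.02) ≈ 0.9845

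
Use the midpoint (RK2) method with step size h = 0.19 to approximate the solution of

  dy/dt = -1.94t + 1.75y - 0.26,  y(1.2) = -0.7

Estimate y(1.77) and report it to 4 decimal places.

Midpoint: k1 = f(t_n, y_n); k2 = f(t_n + h/2, y_n + (h/2)·k1); y_{n+1} = y_n + h·k2.
t=1.200000, y=-0.700000:
  k1 = f(1.200000, -0.700000) = -3.813000
  k2 = f(1.295000, -1.062235) = -4.631211
  y ← -0.700000 + 0.19·(-4.631211) = -1.579930
t=1.390000, y=-1.579930:
  k1 = f(1.390000, -1.579930) = -5.721478
  k2 = f(1.485000, -2.123471) = -6.856973
  y ← -1.579930 + 0.19·(-6.856973) = -2.882755
t=1.580000, y=-2.882755:
  k1 = f(1.580000, -2.882755) = -8.370021
  k2 = f(1.675000, -3.677907) = -9.945837
  y ← -2.882755 + 0.19·(-9.945837) = -4.772464
y(1.77) ≈ -4.7725

-4.7725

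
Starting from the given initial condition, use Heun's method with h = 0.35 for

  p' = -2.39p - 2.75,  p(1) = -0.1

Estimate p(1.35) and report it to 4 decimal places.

Heun: k1 = f(t_n, p_n); k2 = f(t_n + h, p_n + h·k1); p_{n+1} = p_n + (h/2)·(k1 + k2).
t=1.000000, p=-0.100000:
  k1 = f(1.000000, -0.100000) = -2.511000
  k2 = f(1.350000, -0.978850) = -0.410548
  p ← -0.100000 + (0.35/2)·(-2.511000 + (-0.410548)) = -0.611271
p(1.35) ≈ -0.6113

-0.6113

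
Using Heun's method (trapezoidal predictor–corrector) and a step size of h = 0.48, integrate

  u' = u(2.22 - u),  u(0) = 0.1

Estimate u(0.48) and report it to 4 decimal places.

0.2486

Heun: k1 = f(t_n, u_n); k2 = f(t_n + h, u_n + h·k1); u_{n+1} = u_n + (h/2)·(k1 + k2).
t=0.000000, u=0.100000:
  k1 = f(0.000000, 0.100000) = 0.212000
  k2 = f(0.480000, 0.201760) = 0.407200
  u ← 0.100000 + (0.48/2)·(0.212000 + 0.407200) = 0.248608
u(0.48) ≈ 0.2486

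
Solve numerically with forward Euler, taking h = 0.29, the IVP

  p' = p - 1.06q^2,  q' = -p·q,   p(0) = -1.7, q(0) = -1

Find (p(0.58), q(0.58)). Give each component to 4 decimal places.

Euler on (p,q): p_{n+1} = p_n + h·p', q_{n+1} = q_n + h·q'.
0.000000: (-1.700000, -1.000000); f=(-2.760000, -1.700000) → (-2.500400, -1.493000)
0.290000: (-2.500400, -1.493000); f=(-4.863192, -3.733097) → (-3.910726, -2.575598)
(p(0.58), q(0.58)) ≈ (-3.9107, -2.5756)

-3.9107, -2.5756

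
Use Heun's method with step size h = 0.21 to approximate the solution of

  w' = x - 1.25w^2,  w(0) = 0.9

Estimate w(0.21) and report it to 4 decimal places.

Heun: k1 = f(x_n, w_n); k2 = f(x_n + h, w_n + h·k1); w_{n+1} = w_n + (h/2)·(k1 + k2).
x=0.000000, w=0.900000:
  k1 = f(0.000000, 0.900000) = -1.012500
  k2 = f(0.210000, 0.687375) = -0.380605
  w ← 0.900000 + (0.21/2)·(-1.012500 + (-0.380605)) = 0.753724
w(0.21) ≈ 0.7537

0.7537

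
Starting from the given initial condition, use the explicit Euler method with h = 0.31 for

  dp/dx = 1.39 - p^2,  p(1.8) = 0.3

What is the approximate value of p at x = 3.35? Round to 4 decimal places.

1.1738

Euler: p_{n+1} = p_n + h·f(x_n, p_n).
x=1.800000, p=0.300000: f=1.300000 → p ← 0.300000 + 0.31·1.300000 = 0.703000
x=2.110000, p=0.703000: f=0.895791 → p ← 0.703000 + 0.31·0.895791 = 0.980695
x=2.420000, p=0.980695: f=0.428237 → p ← 0.980695 + 0.31·0.428237 = 1.113449
x=2.730000, p=1.113449: f=0.150232 → p ← 1.113449 + 0.31·0.150232 = 1.160021
x=3.040000, p=1.160021: f=0.044352 → p ← 1.160021 + 0.31·0.044352 = 1.173770
p(3.35) ≈ 1.1738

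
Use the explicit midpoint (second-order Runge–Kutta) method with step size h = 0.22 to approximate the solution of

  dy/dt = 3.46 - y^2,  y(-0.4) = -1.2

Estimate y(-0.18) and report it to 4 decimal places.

Midpoint: k1 = f(t_n, y_n); k2 = f(t_n + h/2, y_n + (h/2)·k1); y_{n+1} = y_n + h·k2.
t=-0.400000, y=-1.200000:
  k1 = f(-0.400000, -1.200000) = 2.020000
  k2 = f(-0.290000, -0.977800) = 2.503907
  y ← -1.200000 + 0.22·2.503907 = -0.649140
y(-0.18) ≈ -0.6491

-0.6491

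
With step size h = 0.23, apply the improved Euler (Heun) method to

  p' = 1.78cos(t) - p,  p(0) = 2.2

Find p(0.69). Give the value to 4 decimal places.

Heun: k1 = f(t_n, p_n); k2 = f(t_n + h, p_n + h·k1); p_{n+1} = p_n + (h/2)·(k1 + k2).
t=0.000000, p=2.200000:
  k1 = f(0.000000, 2.200000) = -0.420000
  k2 = f(0.230000, 2.103400) = -0.370274
  p ← 2.200000 + (0.23/2)·(-0.420000 + (-0.370274)) = 2.109119
t=0.230000, p=2.109119:
  k1 = f(0.230000, 2.109119) = -0.375992
  k2 = f(0.460000, 2.022640) = -0.427667
  p ← 2.109119 + (0.23/2)·(-0.375992 + (-0.427667)) = 2.016698
t=0.460000, p=2.016698:
  k1 = f(0.460000, 2.016698) = -0.421724
  k2 = f(0.690000, 1.919701) = -0.546883
  p ← 2.016698 + (0.23/2)·(-0.421724 + (-0.546883)) = 1.905308
p(0.69) ≈ 1.9053

1.9053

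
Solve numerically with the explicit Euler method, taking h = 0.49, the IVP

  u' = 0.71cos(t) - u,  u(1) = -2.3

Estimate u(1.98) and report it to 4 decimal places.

Euler: u_{n+1} = u_n + h·f(t_n, u_n).
t=1.000000, u=-2.300000: f=2.683615 → u ← -2.300000 + 0.49·2.683615 = -0.985029
t=1.490000, u=-0.985029: f=1.042332 → u ← -0.985029 + 0.49·1.042332 = -0.474286
u(1.98) ≈ -0.4743

-0.4743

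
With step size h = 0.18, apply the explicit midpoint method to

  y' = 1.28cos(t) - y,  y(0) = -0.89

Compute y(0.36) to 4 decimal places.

-0.2461

Midpoint: k1 = f(t_n, y_n); k2 = f(t_n + h/2, y_n + (h/2)·k1); y_{n+1} = y_n + h·k2.
t=0.000000, y=-0.890000:
  k1 = f(0.000000, -0.890000) = 2.170000
  k2 = f(0.090000, -0.694700) = 1.969519
  y ← -0.890000 + 0.18·1.969519 = -0.535486
t=0.180000, y=-0.535486:
  k1 = f(0.180000, -0.535486) = 1.794806
  k2 = f(0.270000, -0.373954) = 1.607581
  y ← -0.535486 + 0.18·1.607581 = -0.246122
y(0.36) ≈ -0.2461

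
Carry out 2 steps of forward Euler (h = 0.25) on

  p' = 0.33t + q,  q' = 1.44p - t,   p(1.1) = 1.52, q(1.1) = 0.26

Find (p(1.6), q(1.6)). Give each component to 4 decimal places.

1.9202, 0.7980

Euler on (p,q): p_{n+1} = p_n + h·p', q_{n+1} = q_n + h·q'.
1.100000: (1.520000, 0.260000); f=(0.623000, 1.088800) → (1.675750, 0.532200)
1.350000: (1.675750, 0.532200); f=(0.977700, 1.063080) → (1.920175, 0.797970)
(p(1.6), q(1.6)) ≈ (1.9202, 0.7980)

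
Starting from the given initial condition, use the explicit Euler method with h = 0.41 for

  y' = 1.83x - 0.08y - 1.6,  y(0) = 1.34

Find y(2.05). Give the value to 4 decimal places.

Euler: y_{n+1} = y_n + h·f(x_n, y_n).
x=0.000000, y=1.340000: f=-1.707200 → y ← 1.340000 + 0.41·(-1.707200) = 0.640048
x=0.410000, y=0.640048: f=-0.900904 → y ← 0.640048 + 0.41·(-0.900904) = 0.270677
x=0.820000, y=0.270677: f=-0.121054 → y ← 0.270677 + 0.41·(-0.121054) = 0.221045
x=1.230000, y=0.221045: f=0.633216 → y ← 0.221045 + 0.41·0.633216 = 0.480664
x=1.640000, y=0.480664: f=1.362747 → y ← 0.480664 + 0.41·1.362747 = 1.039390
y(2.05) ≈ 1.0394

1.0394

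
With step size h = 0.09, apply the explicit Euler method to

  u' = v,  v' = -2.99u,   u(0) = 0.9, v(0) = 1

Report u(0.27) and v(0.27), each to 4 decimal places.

Euler on (u,v): u_{n+1} = u_n + h·u', v_{n+1} = v_n + h·v'.
0.000000: (0.900000, 1.000000); f=(1.000000, -2.691000) → (0.990000, 0.757810)
0.090000: (0.990000, 0.757810); f=(0.757810, -2.960100) → (1.058203, 0.491401)
0.180000: (1.058203, 0.491401); f=(0.491401, -3.164027) → (1.102429, 0.206639)
(u(0.27), v(0.27)) ≈ (1.1024, 0.2066)

1.1024, 0.2066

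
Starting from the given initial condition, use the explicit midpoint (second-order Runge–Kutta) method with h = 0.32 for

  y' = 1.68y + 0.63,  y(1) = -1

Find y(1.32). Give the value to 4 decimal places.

Midpoint: k1 = f(t_n, y_n); k2 = f(t_n + h/2, y_n + (h/2)·k1); y_{n+1} = y_n + h·k2.
t=1.000000, y=-1.000000:
  k1 = f(1.000000, -1.000000) = -1.050000
  k2 = f(1.160000, -1.168000) = -1.332240
  y ← -1.000000 + 0.32·(-1.332240) = -1.426317
y(1.32) ≈ -1.4263

-1.4263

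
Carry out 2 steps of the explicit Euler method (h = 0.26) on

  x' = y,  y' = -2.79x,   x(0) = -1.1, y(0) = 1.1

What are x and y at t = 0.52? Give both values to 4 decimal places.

Euler on (x,y): x_{n+1} = x_n + h·x', y_{n+1} = y_n + h·y'.
0.000000: (-1.100000, 1.100000); f=(1.100000, 3.069000) → (-0.814000, 1.897940)
0.260000: (-0.814000, 1.897940); f=(1.897940, 2.271060) → (-0.320536, 2.488416)
(x(0.52), y(0.52)) ≈ (-0.3205, 2.4884)

-0.3205, 2.4884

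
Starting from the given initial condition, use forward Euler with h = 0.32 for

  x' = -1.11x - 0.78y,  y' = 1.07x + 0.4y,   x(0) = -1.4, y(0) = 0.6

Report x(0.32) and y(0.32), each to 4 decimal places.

-1.0525, 0.1974

Euler on (x,y): x_{n+1} = x_n + h·x', y_{n+1} = y_n + h·y'.
0.000000: (-1.400000, 0.600000); f=(1.086000, -1.258000) → (-1.052480, 0.197440)
(x(0.32), y(0.32)) ≈ (-1.0525, 0.1974)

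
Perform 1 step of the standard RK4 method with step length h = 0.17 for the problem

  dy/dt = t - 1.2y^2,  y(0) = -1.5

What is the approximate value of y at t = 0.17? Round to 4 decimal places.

-2.1417

RK4: k1 = f(t_n, y_n); k2 = f(t_n + h/2, y_n + (h/2)·k1); k3 = f(t_n + h/2, y_n + (h/2)·k2); k4 = f(t_n + h, y_n + h·k3); y_{n+1} = y_n + (h/6)·(k1 + 2k2 + 2k3 + k4).
t=0.000000, y=-1.500000:
  k1 = f(0.000000, -1.500000) = -2.700000
  k2 = f(0.085000, -1.729500) = -3.504404
  k3 = f(0.085000, -1.797874) = -3.793823
  k4 = f(0.170000, -2.144950) = -5.350972
  y ← -1.500000 + (0.17/6)·(k1 + 2k2 + 2k3 + k4) = -2.141677
y(0.17) ≈ -2.1417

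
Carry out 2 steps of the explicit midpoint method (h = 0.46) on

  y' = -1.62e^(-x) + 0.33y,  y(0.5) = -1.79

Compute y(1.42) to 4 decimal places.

Midpoint: k1 = f(x_n, y_n); k2 = f(x_n + h/2, y_n + (h/2)·k1); y_{n+1} = y_n + h·k2.
x=0.500000, y=-1.790000:
  k1 = f(0.500000, -1.790000) = -1.573280
  k2 = f(0.730000, -2.151854) = -1.490804
  y ← -1.790000 + 0.46·(-1.490804) = -2.475770
x=0.960000, y=-2.475770:
  k1 = f(0.960000, -2.475770) = -1.437291
  k2 = f(1.190000, -2.806347) = -1.418933
  y ← -2.475770 + 0.46·(-1.418933) = -3.128479
y(1.42) ≈ -3.1285

-3.1285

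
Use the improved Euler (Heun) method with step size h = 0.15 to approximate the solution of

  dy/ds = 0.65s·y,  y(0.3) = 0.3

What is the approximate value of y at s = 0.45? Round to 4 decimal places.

Heun: k1 = f(s_n, y_n); k2 = f(s_n + h, y_n + h·k1); y_{n+1} = y_n + (h/2)·(k1 + k2).
s=0.300000, y=0.300000:
  k1 = f(0.300000, 0.300000) = 0.058500
  k2 = f(0.450000, 0.308775) = 0.090317
  y ← 0.300000 + (0.15/2)·(0.058500 + 0.090317) = 0.311161
y(0.45) ≈ 0.3112

0.3112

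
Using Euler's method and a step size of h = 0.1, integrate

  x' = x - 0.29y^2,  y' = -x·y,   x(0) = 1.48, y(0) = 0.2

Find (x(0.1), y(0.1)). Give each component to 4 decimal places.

1.6268, 0.1704

Euler on (x,y): x_{n+1} = x_n + h·x', y_{n+1} = y_n + h·y'.
0.000000: (1.480000, 0.200000); f=(1.468400, -0.296000) → (1.626840, 0.170400)
(x(0.1), y(0.1)) ≈ (1.6268, 0.1704)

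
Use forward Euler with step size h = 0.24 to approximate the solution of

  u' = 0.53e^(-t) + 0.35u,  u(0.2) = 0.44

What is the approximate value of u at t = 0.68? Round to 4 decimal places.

Euler: u_{n+1} = u_n + h·f(t_n, u_n).
t=0.200000, u=0.440000: f=0.587927 → u ← 0.440000 + 0.24·0.587927 = 0.581103
t=0.440000, u=0.581103: f=0.544725 → u ← 0.581103 + 0.24·0.544725 = 0.711837
u(0.68) ≈ 0.7118

0.7118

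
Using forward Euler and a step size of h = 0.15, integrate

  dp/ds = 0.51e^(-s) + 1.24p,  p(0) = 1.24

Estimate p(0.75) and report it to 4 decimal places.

3.3504

Euler: p_{n+1} = p_n + h·f(s_n, p_n).
s=0.000000, p=1.240000: f=2.047600 → p ← 1.240000 + 0.15·2.047600 = 1.547140
s=0.150000, p=1.547140: f=2.357415 → p ← 1.547140 + 0.15·2.357415 = 1.900752
s=0.300000, p=1.900752: f=2.734750 → p ← 1.900752 + 0.15·2.734750 = 2.310965
s=0.450000, p=2.310965: f=3.190787 → p ← 2.310965 + 0.15·3.190787 = 2.789583
s=0.600000, p=2.789583: f=3.738976 → p ← 2.789583 + 0.15·3.738976 = 3.350429
p(0.75) ≈ 3.3504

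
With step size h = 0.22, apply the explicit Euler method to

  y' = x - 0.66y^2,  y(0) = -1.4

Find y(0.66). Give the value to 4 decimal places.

-2.5606

Euler: y_{n+1} = y_n + h·f(x_n, y_n).
x=0.000000, y=-1.400000: f=-1.293600 → y ← -1.400000 + 0.22·(-1.293600) = -1.684592
x=0.220000, y=-1.684592: f=-1.652981 → y ← -1.684592 + 0.22·(-1.652981) = -2.048248
x=0.440000, y=-2.048248: f=-2.328911 → y ← -2.048248 + 0.22·(-2.328911) = -2.560608
y(0.66) ≈ -2.5606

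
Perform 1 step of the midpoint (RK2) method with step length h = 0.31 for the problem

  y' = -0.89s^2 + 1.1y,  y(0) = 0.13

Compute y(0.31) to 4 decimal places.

0.1753

Midpoint: k1 = f(s_n, y_n); k2 = f(s_n + h/2, y_n + (h/2)·k1); y_{n+1} = y_n + h·k2.
s=0.000000, y=0.130000:
  k1 = f(0.000000, 0.130000) = 0.143000
  k2 = f(0.155000, 0.152165) = 0.145999
  y ← 0.130000 + 0.31·0.145999 = 0.175260
y(0.31) ≈ 0.1753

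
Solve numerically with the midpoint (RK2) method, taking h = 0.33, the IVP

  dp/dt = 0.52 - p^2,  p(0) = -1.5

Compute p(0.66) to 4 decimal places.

Midpoint: k1 = f(t_n, p_n); k2 = f(t_n + h/2, p_n + (h/2)·k1); p_{n+1} = p_n + h·k2.
t=0.000000, p=-1.500000:
  k1 = f(0.000000, -1.500000) = -1.730000
  k2 = f(0.165000, -1.785450) = -2.667832
  p ← -1.500000 + 0.33·(-2.667832) = -2.380384
t=0.330000, p=-2.380384:
  k1 = f(0.330000, -2.380384) = -5.146230
  k2 = f(0.495000, -3.229512) = -9.909751
  p ← -2.380384 + 0.33·(-9.909751) = -5.650602
p(0.66) ≈ -5.6506

-5.6506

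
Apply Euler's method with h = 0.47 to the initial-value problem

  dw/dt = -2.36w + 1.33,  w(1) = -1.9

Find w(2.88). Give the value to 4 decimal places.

Euler: w_{n+1} = w_n + h·f(t_n, w_n).
t=1.000000, w=-1.900000: f=5.814000 → w ← -1.900000 + 0.47·5.814000 = 0.832580
t=1.470000, w=0.832580: f=-0.634889 → w ← 0.832580 + 0.47·(-0.634889) = 0.534182
t=1.940000, w=0.534182: f=0.069330 → w ← 0.534182 + 0.47·0.069330 = 0.566767
t=2.410000, w=0.566767: f=-0.007571 → w ← 0.566767 + 0.47·(-0.007571) = 0.563209
w(2.88) ≈ 0.5632

0.5632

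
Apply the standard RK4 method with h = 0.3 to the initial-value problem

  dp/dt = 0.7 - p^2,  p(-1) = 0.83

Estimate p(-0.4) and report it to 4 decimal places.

0.8342

RK4: k1 = f(t_n, p_n); k2 = f(t_n + h/2, p_n + (h/2)·k1); k3 = f(t_n + h/2, p_n + (h/2)·k2); k4 = f(t_n + h, p_n + h·k3); p_{n+1} = p_n + (h/6)·(k1 + 2k2 + 2k3 + k4).
t=-1.000000, p=0.830000:
  k1 = f(-1.000000, 0.830000) = 0.011100
  k2 = f(-0.850000, 0.831665) = 0.008333
  k3 = f(-0.850000, 0.831250) = 0.009023
  k4 = f(-0.700000, 0.832707) = 0.006599
  p ← 0.830000 + (0.3/6)·(k1 + 2k2 + 2k3 + k4) = 0.832621
t=-0.700000, p=0.832621:
  k1 = f(-0.700000, 0.832621) = 0.006743
  k2 = f(-0.550000, 0.833632) = 0.005058
  k3 = f(-0.550000, 0.833379) = 0.005479
  k4 = f(-0.400000, 0.834264) = 0.004003
  p ← 0.832621 + (0.3/6)·(k1 + 2k2 + 2k3 + k4) = 0.834212
p(-0.4) ≈ 0.8342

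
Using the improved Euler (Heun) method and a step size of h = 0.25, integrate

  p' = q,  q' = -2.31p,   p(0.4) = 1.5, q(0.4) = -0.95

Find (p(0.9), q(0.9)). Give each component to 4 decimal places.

0.6340, -2.2881

Heun on (p,q): k1 = f(s_n, state_n); k2 = f(s_n + h, state_n + h·k1); state_{n+1} = state_n + (h/2)·(k1 + k2).
0.400000: (1.500000, -0.950000)
  k1 = (-0.950000, -3.465000)
  predictor → (1.262500, -1.816250)
  k2 = (-1.816250, -2.916375)
  → (1.154219, -1.747672)
0.650000: (1.154219, -1.747672)
  k1 = (-1.747672, -2.666245)
  predictor → (0.717301, -2.414233)
  k2 = (-2.414233, -1.656965)
  → (0.633981, -2.288073)
(p(0.9), q(0.9)) ≈ (0.6340, -2.2881)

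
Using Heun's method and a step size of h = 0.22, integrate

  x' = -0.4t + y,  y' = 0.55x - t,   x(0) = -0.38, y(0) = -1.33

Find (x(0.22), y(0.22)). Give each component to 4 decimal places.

-0.6873, -1.4179

Heun on (x,y): k1 = f(t_n, state_n); k2 = f(t_n + h, state_n + h·k1); state_{n+1} = state_n + (h/2)·(k1 + k2).
0.000000: (-0.380000, -1.330000)
  k1 = (-1.330000, -0.209000)
  predictor → (-0.672600, -1.375980)
  k2 = (-1.463980, -0.589930)
  → (-0.687338, -1.417882)
(x(0.22), y(0.22)) ≈ (-0.6873, -1.4179)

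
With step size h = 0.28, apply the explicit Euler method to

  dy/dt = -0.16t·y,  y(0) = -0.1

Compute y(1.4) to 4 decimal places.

Euler: y_{n+1} = y_n + h·f(t_n, y_n).
t=0.000000, y=-0.100000: f=0.000000 → y ← -0.100000 + 0.28·0.000000 = -0.100000
t=0.280000, y=-0.100000: f=0.004480 → y ← -0.100000 + 0.28·0.004480 = -0.098746
t=0.560000, y=-0.098746: f=0.008848 → y ← -0.098746 + 0.28·0.008848 = -0.096268
t=0.840000, y=-0.096268: f=0.012938 → y ← -0.096268 + 0.28·0.012938 = -0.092646
t=1.120000, y=-0.092646: f=0.016602 → y ← -0.092646 + 0.28·0.016602 = -0.087997
y(1.4) ≈ -0.0880

-0.0880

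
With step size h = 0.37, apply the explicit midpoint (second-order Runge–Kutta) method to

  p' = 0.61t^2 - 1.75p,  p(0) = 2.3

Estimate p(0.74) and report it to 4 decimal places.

0.7906

Midpoint: k1 = f(t_n, p_n); k2 = f(t_n + h/2, p_n + (h/2)·k1); p_{n+1} = p_n + h·k2.
t=0.000000, p=2.300000:
  k1 = f(0.000000, 2.300000) = -4.025000
  k2 = f(0.185000, 1.555375) = -2.701029
  p ← 2.300000 + 0.37·(-2.701029) = 1.300619
t=0.370000, p=1.300619:
  k1 = f(0.370000, 1.300619) = -2.192575
  k2 = f(0.555000, 0.894993) = -1.378342
  p ← 1.300619 + 0.37·(-1.378342) = 0.790633
p(0.74) ≈ 0.7906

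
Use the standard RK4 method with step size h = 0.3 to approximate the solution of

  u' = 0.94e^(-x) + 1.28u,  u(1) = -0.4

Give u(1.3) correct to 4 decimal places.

RK4: k1 = f(x_n, u_n); k2 = f(x_n + h/2, u_n + (h/2)·k1); k3 = f(x_n + h/2, u_n + (h/2)·k2); k4 = f(x_n + h, u_n + h·k3); u_{n+1} = u_n + (h/6)·(k1 + 2k2 + 2k3 + k4).
x=1.000000, u=-0.400000:
  k1 = f(1.000000, -0.400000) = -0.166193
  k2 = f(1.150000, -0.424929) = -0.246271
  k3 = f(1.150000, -0.436941) = -0.261645
  k4 = f(1.300000, -0.478494) = -0.356292
  u ← -0.400000 + (0.3/6)·(k1 + 2k2 + 2k3 + k4) = -0.476916
u(1.3) ≈ -0.4769

-0.4769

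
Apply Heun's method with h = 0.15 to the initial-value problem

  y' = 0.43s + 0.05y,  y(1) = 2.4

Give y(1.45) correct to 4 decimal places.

Heun: k1 = f(s_n, y_n); k2 = f(s_n + h, y_n + h·k1); y_{n+1} = y_n + (h/2)·(k1 + k2).
s=1.000000, y=2.400000:
  k1 = f(1.000000, 2.400000) = 0.550000
  k2 = f(1.150000, 2.482500) = 0.618625
  y ← 2.400000 + (0.15/2)·(0.550000 + 0.618625) = 2.487647
s=1.150000, y=2.487647:
  k1 = f(1.150000, 2.487647) = 0.618882
  k2 = f(1.300000, 2.580479) = 0.688024
  y ← 2.487647 + (0.15/2)·(0.618882 + 0.688024) = 2.585665
s=1.300000, y=2.585665:
  k1 = f(1.300000, 2.585665) = 0.688283
  k2 = f(1.450000, 2.688907) = 0.757945
  y ← 2.585665 + (0.15/2)·(0.688283 + 0.757945) = 2.694132
y(1.45) ≈ 2.6941

2.6941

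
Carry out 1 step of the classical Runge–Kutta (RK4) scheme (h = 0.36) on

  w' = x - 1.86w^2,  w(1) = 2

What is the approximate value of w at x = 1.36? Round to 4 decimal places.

0.9454

RK4: k1 = f(x_n, w_n); k2 = f(x_n + h/2, w_n + (h/2)·k1); k3 = f(x_n + h/2, w_n + (h/2)·k2); k4 = f(x_n + h, w_n + h·k3); w_{n+1} = w_n + (h/6)·(k1 + 2k2 + 2k3 + k4).
x=1.000000, w=2.000000:
  k1 = f(1.000000, 2.000000) = -6.440000
  k2 = f(1.180000, 0.840800) = -0.134917
  k3 = f(1.180000, 1.975715) = -6.080416
  k4 = f(1.360000, -0.188950) = 1.293594
  w ← 2.000000 + (0.36/6)·(k1 + 2k2 + 2k3 + k4) = 0.945376
w(1.36) ≈ 0.9454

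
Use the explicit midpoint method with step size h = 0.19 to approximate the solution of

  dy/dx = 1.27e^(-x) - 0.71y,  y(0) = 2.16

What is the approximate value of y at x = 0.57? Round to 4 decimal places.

1.8841

Midpoint: k1 = f(x_n, y_n); k2 = f(x_n + h/2, y_n + (h/2)·k1); y_{n+1} = y_n + h·k2.
x=0.000000, y=2.160000:
  k1 = f(0.000000, 2.160000) = -0.263600
  k2 = f(0.095000, 2.134958) = -0.360917
  y ← 2.160000 + 0.19·(-0.360917) = 2.091426
x=0.190000, y=2.091426:
  k1 = f(0.190000, 2.091426) = -0.434674
  k2 = f(0.285000, 2.050132) = -0.500535
  y ← 2.091426 + 0.19·(-0.500535) = 1.996324
x=0.380000, y=1.996324:
  k1 = f(0.380000, 1.996324) = -0.548886
  k2 = f(0.475000, 1.944180) = -0.590574
  y ← 1.996324 + 0.19·(-0.590574) = 1.884115
y(0.57) ≈ 1.8841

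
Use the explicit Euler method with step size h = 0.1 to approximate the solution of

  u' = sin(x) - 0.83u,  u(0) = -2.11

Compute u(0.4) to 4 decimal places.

Euler: u_{n+1} = u_n + h·f(x_n, u_n).
x=0.000000, u=-2.110000: f=1.751300 → u ← -2.110000 + 0.1·1.751300 = -1.934870
x=0.100000, u=-1.934870: f=1.705776 → u ← -1.934870 + 0.1·1.705776 = -1.764292
x=0.200000, u=-1.764292: f=1.663032 → u ← -1.764292 + 0.1·1.663032 = -1.597989
x=0.300000, u=-1.597989: f=1.621851 → u ← -1.597989 + 0.1·1.621851 = -1.435804
u(0.4) ≈ -1.4358

-1.4358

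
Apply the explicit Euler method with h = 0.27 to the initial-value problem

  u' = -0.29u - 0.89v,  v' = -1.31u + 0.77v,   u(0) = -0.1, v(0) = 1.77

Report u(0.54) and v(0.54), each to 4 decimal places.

Euler on (u,v): u_{n+1} = u_n + h·u', v_{n+1} = v_n + h·v'.
0.000000: (-0.100000, 1.770000); f=(-1.546300, 1.493900) → (-0.517501, 2.173353)
0.270000: (-0.517501, 2.173353); f=(-1.784209, 2.351408) → (-0.999237, 2.808233)
(u(0.54), v(0.54)) ≈ (-0.9992, 2.8082)

-0.9992, 2.8082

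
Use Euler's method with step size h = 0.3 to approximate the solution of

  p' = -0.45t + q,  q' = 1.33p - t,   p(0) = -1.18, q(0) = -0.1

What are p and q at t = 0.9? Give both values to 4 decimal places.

-1.8458, -1.8909

Euler on (p,q): p_{n+1} = p_n + h·p', q_{n+1} = q_n + h·q'.
0.000000: (-1.180000, -0.100000); f=(-0.100000, -1.569400) → (-1.210000, -0.570820)
0.300000: (-1.210000, -0.570820); f=(-0.705820, -1.909300) → (-1.421746, -1.143610)
0.600000: (-1.421746, -1.143610); f=(-1.413610, -2.490922) → (-1.845829, -1.890887)
(p(0.9), q(0.9)) ≈ (-1.8458, -1.8909)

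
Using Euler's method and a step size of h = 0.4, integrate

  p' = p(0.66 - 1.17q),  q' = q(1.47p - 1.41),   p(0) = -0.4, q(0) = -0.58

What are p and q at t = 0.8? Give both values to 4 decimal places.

-0.8098, -0.0087

Euler on (p,q): p_{n+1} = p_n + h·p', q_{n+1} = q_n + h·q'.
0.000000: (-0.400000, -0.580000); f=(-0.535440, 1.158840) → (-0.614176, -0.116464)
0.400000: (-0.614176, -0.116464); f=(-0.489046, 0.269362) → (-0.809794, -0.008719)
(p(0.8), q(0.8)) ≈ (-0.8098, -0.0087)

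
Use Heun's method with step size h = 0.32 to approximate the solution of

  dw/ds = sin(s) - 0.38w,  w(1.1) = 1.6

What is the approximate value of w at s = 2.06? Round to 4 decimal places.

1.8770

Heun: k1 = f(s_n, w_n); k2 = f(s_n + h, w_n + h·k1); w_{n+1} = w_n + (h/2)·(k1 + k2).
s=1.100000, w=1.600000:
  k1 = f(1.100000, 1.600000) = 0.283207
  k2 = f(1.420000, 1.690626) = 0.346214
  w ← 1.600000 + (0.32/2)·(0.283207 + 0.346214) = 1.700707
s=1.420000, w=1.700707:
  k1 = f(1.420000, 1.700707) = 0.342383
  k2 = f(1.740000, 1.810270) = 0.297817
  w ← 1.700707 + (0.32/2)·(0.342383 + 0.297817) = 1.803139
s=1.740000, w=1.803139:
  k1 = f(1.740000, 1.803139) = 0.300526
  k2 = f(2.060000, 1.899308) = 0.160970
  w ← 1.803139 + (0.32/2)·(0.300526 + 0.160970) = 1.876979
w(2.06) ≈ 1.8770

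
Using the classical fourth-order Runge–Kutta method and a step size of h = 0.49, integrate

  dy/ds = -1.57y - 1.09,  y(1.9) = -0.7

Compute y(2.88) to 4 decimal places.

-0.6955

RK4: k1 = f(s_n, y_n); k2 = f(s_n + h/2, y_n + (h/2)·k1); k3 = f(s_n + h/2, y_n + (h/2)·k2); k4 = f(s_n + h, y_n + h·k3); y_{n+1} = y_n + (h/6)·(k1 + 2k2 + 2k3 + k4).
s=1.900000, y=-0.700000:
  k1 = f(1.900000, -0.700000) = 0.009000
  k2 = f(2.145000, -0.697795) = 0.005538
  k3 = f(2.145000, -0.698643) = 0.006870
  k4 = f(2.390000, -0.696634) = 0.003715
  y ← -0.700000 + (0.49/6)·(k1 + 2k2 + 2k3 + k4) = -0.696935
s=2.390000, y=-0.696935:
  k1 = f(2.390000, -0.696935) = 0.004188
  k2 = f(2.635000, -0.695909) = 0.002577
  k3 = f(2.635000, -0.696304) = 0.003197
  k4 = f(2.880000, -0.695369) = 0.001729
  y ← -0.696935 + (0.49/6)·(k1 + 2k2 + 2k3 + k4) = -0.695509
y(2.88) ≈ -0.6955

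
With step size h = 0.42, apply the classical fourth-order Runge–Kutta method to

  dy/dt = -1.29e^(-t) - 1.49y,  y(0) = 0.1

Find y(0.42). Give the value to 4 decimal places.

RK4: k1 = f(t_n, y_n); k2 = f(t_n + h/2, y_n + (h/2)·k1); k3 = f(t_n + h/2, y_n + (h/2)·k2); k4 = f(t_n + h, y_n + h·k3); y_{n+1} = y_n + (h/6)·(k1 + 2k2 + 2k3 + k4).
t=0.000000, y=0.100000:
  k1 = f(0.000000, 0.100000) = -1.439000
  k2 = f(0.210000, -0.202190) = -0.744391
  k3 = f(0.210000, -0.056322) = -0.961734
  k4 = f(0.420000, -0.303928) = -0.394737
  y ← 0.100000 + (0.42/6)·(k1 + 2k2 + 2k3 + k4) = -0.267219
y(0.42) ≈ -0.2672

-0.2672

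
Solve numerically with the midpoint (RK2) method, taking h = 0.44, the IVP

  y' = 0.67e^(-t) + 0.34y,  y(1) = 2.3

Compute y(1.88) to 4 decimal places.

Midpoint: k1 = f(t_n, y_n); k2 = f(t_n + h/2, y_n + (h/2)·k1); y_{n+1} = y_n + h·k2.
t=1.000000, y=2.300000:
  k1 = f(1.000000, 2.300000) = 1.028479
  k2 = f(1.220000, 2.526265) = 1.056734
  y ← 2.300000 + 0.44·1.056734 = 2.764963
t=1.440000, y=2.764963:
  k1 = f(1.440000, 2.764963) = 1.098829
  k2 = f(1.660000, 3.006706) = 1.149673
  y ← 2.764963 + 0.44·1.149673 = 3.270819
y(1.88) ≈ 3.2708

3.2708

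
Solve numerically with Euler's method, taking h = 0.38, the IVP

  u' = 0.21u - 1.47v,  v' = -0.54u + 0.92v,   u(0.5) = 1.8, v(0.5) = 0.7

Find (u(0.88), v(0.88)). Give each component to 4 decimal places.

1.5526, 0.5754

Euler on (u,v): u_{n+1} = u_n + h·u', v_{n+1} = v_n + h·v'.
0.500000: (1.800000, 0.700000); f=(-0.651000, -0.328000) → (1.552620, 0.575360)
(u(0.88), v(0.88)) ≈ (1.5526, 0.5754)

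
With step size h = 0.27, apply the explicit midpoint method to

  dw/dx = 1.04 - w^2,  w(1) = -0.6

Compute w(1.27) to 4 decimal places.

Midpoint: k1 = f(x_n, w_n); k2 = f(x_n + h/2, w_n + (h/2)·k1); w_{n+1} = w_n + h·k2.
x=1.000000, w=-0.600000:
  k1 = f(1.000000, -0.600000) = 0.680000
  k2 = f(1.135000, -0.508200) = 0.781733
  w ← -0.600000 + 0.27·0.781733 = -0.388932
w(1.27) ≈ -0.3889

-0.3889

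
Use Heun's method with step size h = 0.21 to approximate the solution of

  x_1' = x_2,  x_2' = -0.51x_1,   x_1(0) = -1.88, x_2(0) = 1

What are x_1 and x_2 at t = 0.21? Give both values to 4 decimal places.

-1.6489, 1.1901

Heun on (x_1,x_2): k1 = f(t_n, state_n); k2 = f(t_n + h, state_n + h·k1); state_{n+1} = state_n + (h/2)·(k1 + k2).
0.000000: (-1.880000, 1.000000)
  k1 = (1.000000, 0.958800)
  predictor → (-1.670000, 1.201348)
  k2 = (1.201348, 0.851700)
  → (-1.648858, 1.190103)
(x_1(0.21), x_2(0.21)) ≈ (-1.6489, 1.1901)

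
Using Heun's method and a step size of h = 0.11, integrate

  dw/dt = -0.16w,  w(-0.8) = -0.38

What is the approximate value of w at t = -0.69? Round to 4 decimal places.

-0.3734

Heun: k1 = f(t_n, w_n); k2 = f(t_n + h, w_n + h·k1); w_{n+1} = w_n + (h/2)·(k1 + k2).
t=-0.800000, w=-0.380000:
  k1 = f(-0.800000, -0.380000) = 0.060800
  k2 = f(-0.690000, -0.373312) = 0.059730
  w ← -0.380000 + (0.11/2)·(0.060800 + 0.059730) = -0.373371
w(-0.69) ≈ -0.3734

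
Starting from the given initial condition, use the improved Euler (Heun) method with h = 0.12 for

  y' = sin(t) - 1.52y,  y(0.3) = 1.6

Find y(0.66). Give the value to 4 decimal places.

1.0605

Heun: k1 = f(t_n, y_n); k2 = f(t_n + h, y_n + h·k1); y_{n+1} = y_n + (h/2)·(k1 + k2).
t=0.300000, y=1.600000:
  k1 = f(0.300000, 1.600000) = -2.136480
  k2 = f(0.420000, 1.343622) = -1.634546
  y ← 1.600000 + (0.12/2)·(-2.136480 + (-1.634546)) = 1.373738
t=0.420000, y=1.373738:
  k1 = f(0.420000, 1.373738) = -1.680322
  k2 = f(0.540000, 1.172100) = -1.267456
  y ← 1.373738 + (0.12/2)·(-1.680322 + (-1.267456)) = 1.196872
t=0.540000, y=1.196872:
  k1 = f(0.540000, 1.196872) = -1.305109
  k2 = f(0.660000, 1.040259) = -0.968076
  y ← 1.196872 + (0.12/2)·(-1.305109 + (-0.968076)) = 1.060481
y(0.66) ≈ 1.0605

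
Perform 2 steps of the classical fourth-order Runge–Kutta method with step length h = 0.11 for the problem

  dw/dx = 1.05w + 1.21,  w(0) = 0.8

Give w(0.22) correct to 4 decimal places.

RK4: k1 = f(x_n, w_n); k2 = f(x_n + h/2, w_n + (h/2)·k1); k3 = f(x_n + h/2, w_n + (h/2)·k2); k4 = f(x_n + h, w_n + h·k3); w_{n+1} = w_n + (h/6)·(k1 + 2k2 + 2k3 + k4).
x=0.000000, w=0.800000:
  k1 = f(0.000000, 0.800000) = 2.050000
  k2 = f(0.055000, 0.912750) = 2.168388
  k3 = f(0.055000, 0.919261) = 2.175224
  k4 = f(0.110000, 1.039275) = 2.301238
  w ← 0.800000 + (0.11/6)·(k1 + 2k2 + 2k3 + k4) = 1.039038
x=0.110000, w=1.039038:
  k1 = f(0.110000, 1.039038) = 2.300990
  k2 = f(0.165000, 1.165593) = 2.433873
  k3 = f(0.165000, 1.172901) = 2.441547
  k4 = f(0.220000, 1.307609) = 2.582989
  w ← 1.039038 + (0.11/6)·(k1 + 2k2 + 2k3 + k4) = 1.307343
w(0.22) ≈ 1.3073

1.3073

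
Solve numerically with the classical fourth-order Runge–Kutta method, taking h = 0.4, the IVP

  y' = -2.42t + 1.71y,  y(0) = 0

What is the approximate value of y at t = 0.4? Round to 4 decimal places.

RK4: k1 = f(t_n, y_n); k2 = f(t_n + h/2, y_n + (h/2)·k1); k3 = f(t_n + h/2, y_n + (h/2)·k2); k4 = f(t_n + h, y_n + h·k3); y_{n+1} = y_n + (h/6)·(k1 + 2k2 + 2k3 + k4).
t=0.000000, y=0.000000:
  k1 = f(0.000000, 0.000000) = 0.000000
  k2 = f(0.200000, 0.000000) = -0.484000
  k3 = f(0.200000, -0.096800) = -0.649528
  k4 = f(0.400000, -0.259811) = -1.412277
  y ← 0.000000 + (0.4/6)·(k1 + 2k2 + 2k3 + k4) = -0.245289
y(0.4) ≈ -0.2453

-0.2453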